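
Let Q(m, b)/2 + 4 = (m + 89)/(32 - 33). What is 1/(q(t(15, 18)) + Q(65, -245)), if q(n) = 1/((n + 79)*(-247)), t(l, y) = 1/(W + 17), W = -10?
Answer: -136838/43240815 ≈ -0.0031646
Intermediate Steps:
t(l, y) = 1/7 (t(l, y) = 1/(-10 + 17) = 1/7)
Q(m, b) = -186 - 2*m (Q(m, b) = -8 + 2*((m + 89)/(32 - 33)) = -8 + 2*((89 + m)/(-1)) = -8 + 2*((89 + m)*(-1)) = -8 + 2*(-89 - m) = -8 + (-178 - 2*m) = -186 - 2*m)
q(n) = -1/(247*(79 + n)) (q(n) = -1/247/(79 + n) = -1/(247*(79 + n)))
1/(q(t(15, 18)) + Q(65, -245)) = 1/(-1/(19513 + 247*(1/7)) + (-186 - 2*65)) = 1/(-1/(19513 + 247/7) + (-186 - 130)) = 1/(-1/136838/7 - 316) = 1/(-1*7/136838 - 316) = 1/(-7/136838 - 316) = 1/(-43240815/136838) = -136838/43240815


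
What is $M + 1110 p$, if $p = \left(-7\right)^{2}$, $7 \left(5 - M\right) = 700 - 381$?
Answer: $\frac{380446}{7} \approx 54349.0$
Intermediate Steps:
$M = - \frac{284}{7}$ ($M = 5 - \frac{700 - 381}{7} = 5 - \frac{319}{7} = - \frac{284}{7} \approx -40.571$)
$p = 49$
$M + 1110 p = - \frac{284}{7} + 1110 \cdot 49 = - \frac{284}{7} + 54390 = \frac{380446}{7}$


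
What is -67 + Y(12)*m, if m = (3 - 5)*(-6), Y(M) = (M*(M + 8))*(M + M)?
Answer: 69053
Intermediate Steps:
Y(M) = 2*M²*(8 + M) (Y(M) = (M*(8 + M))*(2*M) = 2*M²*(8 + M))
m = 12 (m = -2*(-6) = 12)
-67 + Y(12)*m = -67 + (2*12²*(8 + 12))*12 = -67 + (2*144*20)*12 = -67 + 5760*12 = -67 + 69120 = 69053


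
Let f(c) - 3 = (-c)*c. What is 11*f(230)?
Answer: -581867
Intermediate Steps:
f(c) = 3 - c² (f(c) = 3 + (-c)*c = 3 - c²)
11*f(230) = 11*(3 - 1*230²) = 11*(3 - 1*52900) = 11*(3 - 52900) = 11*(-52897) = -581867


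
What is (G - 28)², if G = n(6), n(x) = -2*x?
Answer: 1600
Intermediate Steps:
G = -12 (G = -2*6 = -12)
(G - 28)² = (-12 - 28)² = (-40)² = 1600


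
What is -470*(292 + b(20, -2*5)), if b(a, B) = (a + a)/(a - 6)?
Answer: -970080/7 ≈ -1.3858e+5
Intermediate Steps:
b(a, B) = 2*a/(-6 + a) (b(a, B) = (2*a)/(-6 + a) = 2*a/(-6 + a))
-470*(292 + b(20, -2*5)) = -470*(292 + 2*20/(-6 + 20)) = -470*(292 + 2*20/14) = -470*(292 + 2*20*(1/14)) = -470*(292 + 20/7) = -470*2064/7 = -970080/7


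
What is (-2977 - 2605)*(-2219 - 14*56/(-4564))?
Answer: 2018836358/163 ≈ 1.2386e+7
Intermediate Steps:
(-2977 - 2605)*(-2219 - 14*56/(-4564)) = -5582*(-2219 - 784*(-1/4564)) = -5582*(-2219 + 28/163) = -5582*(-361669/163) = 2018836358/163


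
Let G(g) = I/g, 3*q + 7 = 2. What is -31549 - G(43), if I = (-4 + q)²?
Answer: -12209752/387 ≈ -31550.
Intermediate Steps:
q = -5/3 (q = -7/3 + (⅓)*2 = -7/3 + ⅔ = -5/3 ≈ -1.6667)
I = 289/9 (I = (-4 - 5/3)² = (-17/3)² = 289/9 ≈ 32.111)
G(g) = 289/(9*g)
-31549 - G(43) = -31549 - 289/(9*43) = -31549 - 1*289/387 = -31549 - 289/387 = -12209752/387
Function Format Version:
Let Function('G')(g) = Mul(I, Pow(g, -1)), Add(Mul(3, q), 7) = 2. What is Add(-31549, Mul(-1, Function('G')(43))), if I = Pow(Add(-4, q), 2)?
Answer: Rational(-12209752, 387) ≈ -31550.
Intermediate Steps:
q = Rational(-5, 3) (q = Add(Rational(-7, 3), Mul(Rational(1, 3), 2)) = Add(Rational(-7, 3), Rational(2, 3)) = Rational(-5, 3) ≈ -1.6667)
I = Rational(289, 9) (I = Pow(Add(-4, Rational(-5, 3)), 2) = Pow(Rational(-17, 3), 2) = Rational(289, 9) ≈ 32.111)
Function('G')(g) = Mul(Rational(289, 9), Pow(g, -1))
Add(-31549, Mul(-1, Function('G')(43))) = Add(-31549, Mul(-1, Mul(Rational(289, 9), Pow(43, -1)))) = Add(-31549, Mul(-1, Mul(Rational(289, 9), Rational(1, 43)))) = Add(-31549, Mul(-1, Rational(289, 387))) = Add(-31549, Rational(-289, 387)) = Rational(-12209752, 387)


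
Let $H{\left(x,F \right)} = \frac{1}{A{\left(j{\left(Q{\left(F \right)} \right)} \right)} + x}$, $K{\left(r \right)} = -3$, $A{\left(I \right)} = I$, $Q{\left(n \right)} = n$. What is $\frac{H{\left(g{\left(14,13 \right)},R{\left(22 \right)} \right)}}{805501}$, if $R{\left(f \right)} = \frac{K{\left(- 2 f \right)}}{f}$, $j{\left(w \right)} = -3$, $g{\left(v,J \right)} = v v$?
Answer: $\frac{1}{155461693} \approx 6.4325 \cdot 10^{-9}$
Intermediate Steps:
$g{\left(v,J \right)} = v^{2}$
$R{\left(f \right)} = - \frac{3}{f}$
$H{\left(x,F \right)} = \frac{1}{-3 + x}$
$\frac{H{\left(g{\left(14,13 \right)},R{\left(22 \right)} \right)}}{805501} = \frac{1}{\left(-3 + 14^{2}\right) 805501} = \frac{1}{-3 + 196} \cdot \frac{1}{805501} = \frac{1}{193} \cdot \frac{1}{805501} = \frac{1}{155461693}$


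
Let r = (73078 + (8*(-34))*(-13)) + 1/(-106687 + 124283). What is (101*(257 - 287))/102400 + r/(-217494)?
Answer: -1870516479659/4898591262720 ≈ -0.38185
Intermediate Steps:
r = 1348099945/17596 (r = (73078 - 272*(-13)) + 1/17596 = (73078 + 3536) + 1/17596 = 76614 + 1/17596 = 1348099945/17596 ≈ 76614.)
(101*(257 - 287))/102400 + r/(-217494) = (101*(257 - 287))/102400 + (1348099945/17596)/(-217494) = (101*(-30))*(1/102400) + (1348099945/17596)*(-1/217494) = -3030*1/102400 - 1348099945/3827024424 = -303/10240 - 1348099945/3827024424 = -1870516479659/4898591262720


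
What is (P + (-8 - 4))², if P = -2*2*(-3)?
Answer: 0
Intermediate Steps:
P = 12 (P = -4*(-3) = 12)
(P + (-8 - 4))² = (12 + (-8 - 4))² = (12 - 12)² = 0² = 0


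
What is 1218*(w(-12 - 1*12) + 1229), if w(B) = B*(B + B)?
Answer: 2900058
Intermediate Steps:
w(B) = 2*B² (w(B) = B*(2*B) = 2*B²)
1218*(w(-12 - 1*12) + 1229) = 1218*(2*(-12 - 1*12)² + 1229) = 1218*(2*(-12 - 12)² + 1229) = 1218*(2*(-24)² + 1229) = 1218*(2*576 + 1229) = 1218*(1152 + 1229) = 1218*2381 = 2900058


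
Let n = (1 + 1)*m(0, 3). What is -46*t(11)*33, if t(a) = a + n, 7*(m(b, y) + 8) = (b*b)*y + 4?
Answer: 40986/7 ≈ 5855.1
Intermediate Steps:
m(b, y) = -52/7 + y*b²/7 (m(b, y) = -8 + ((b*b)*y + 4)/7 = -8 + (b²*y + 4)/7 = -8 + (y*b² + 4)/7 = -8 + (4 + y*b²)/7 = -8 + (4/7 + y*b²/7) = -52/7 + y*b²/7)
n = -104/7 (n = (1 + 1)*(-52/7 + (⅐)*3*0²) = 2*(-52/7 + (⅐)*3*0) = 2*(-52/7 + 0) = 2*(-52/7) = -104/7 ≈ -14.857)
t(a) = -104/7 + a (t(a) = a - 104/7 = -104/7 + a)
-46*t(11)*33 = -46*(-104/7 + 11)*33 = -46*(-27/7)*33 = (1242/7)*33 = 40986/7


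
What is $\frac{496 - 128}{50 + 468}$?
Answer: $\frac{184}{259} \approx 0.71042$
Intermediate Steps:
$\frac{496 - 128}{50 + 468} = \frac{368}{518} = 368 \cdot \frac{1}{518} = \frac{184}{259}$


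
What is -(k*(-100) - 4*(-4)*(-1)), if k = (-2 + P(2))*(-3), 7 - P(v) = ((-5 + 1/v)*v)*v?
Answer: -6884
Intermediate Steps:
P(v) = 7 - v²*(-5 + 1/v) (P(v) = 7 - (-5 + 1/v)*v*v = 7 - v*(-5 + 1/v)*v = 7 - v²*(-5 + 1/v))
k = -69 (k = (-2 + (7 - 1*2 + 5*2²))*(-3) = (-2 + (7 - 2 + 5*4))*(-3) = (-2 + (7 - 2 + 20))*(-3) = (-2 + 25)*(-3) = 23*(-3) = -69)
-(k*(-100) - 4*(-4)*(-1)) = -(-69*(-100) - 4*(-4)*(-1)) = -(6900 + 16*(-1)) = -(6900 - 16) = -1*6884 = -6884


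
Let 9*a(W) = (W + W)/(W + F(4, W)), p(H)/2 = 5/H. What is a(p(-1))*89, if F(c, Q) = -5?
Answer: 356/27 ≈ 13.185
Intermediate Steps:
p(H) = 10/H (p(H) = 2*(5/H) = 10/H)
a(W) = 2*W/(9*(-5 + W)) (a(W) = ((W + W)/(W - 5))/9 = ((2*W)/(-5 + W))/9 = (2*W/(-5 + W))/9 = 2*W/(9*(-5 + W)))
a(p(-1))*89 = (2*(10/(-1))/(9*(-5 + 10/(-1))))*89 = (2*(10*(-1))/(9*(-5 + 10*(-1))))*89 = ((2/9)*(-10)/(-5 - 10))*89 = ((2/9)*(-10)/(-15))*89 = ((2/9)*(-10)*(-1/15))*89 = (4/27)*89 = 356/27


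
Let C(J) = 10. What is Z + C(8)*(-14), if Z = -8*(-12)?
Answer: -44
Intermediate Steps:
Z = 96
Z + C(8)*(-14) = 96 + 10*(-14) = 96 - 140 = -44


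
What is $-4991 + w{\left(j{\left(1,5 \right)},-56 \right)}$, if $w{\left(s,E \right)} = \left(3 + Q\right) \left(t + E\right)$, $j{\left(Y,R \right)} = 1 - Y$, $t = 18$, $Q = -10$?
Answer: $-4725$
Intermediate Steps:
$w{\left(s,E \right)} = -126 - 7 E$ ($w{\left(s,E \right)} = \left(3 - 10\right) \left(18 + E\right) = - 7 \left(18 + E\right) = -126 - 7 E$)
$-4991 + w{\left(j{\left(1,5 \right)},-56 \right)} = -4991 - -266 = -4991 + \left(-126 + 392\right) = -4991 + 266 = -4725$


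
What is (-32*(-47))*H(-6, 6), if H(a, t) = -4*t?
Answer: -36096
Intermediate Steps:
(-32*(-47))*H(-6, 6) = (-32*(-47))*(-4*6) = 1504*(-24) = -36096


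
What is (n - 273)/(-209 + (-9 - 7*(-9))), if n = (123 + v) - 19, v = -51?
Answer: 44/31 ≈ 1.4194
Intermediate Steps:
n = 53 (n = (123 - 51) - 19 = 72 - 19 = 53)
(n - 273)/(-209 + (-9 - 7*(-9))) = (53 - 273)/(-209 + (-9 - 7*(-9))) = -220/(-209 + (-9 + 63)) = -220/(-209 + 54) = -220/(-155) = -220*(-1/155) = 44/31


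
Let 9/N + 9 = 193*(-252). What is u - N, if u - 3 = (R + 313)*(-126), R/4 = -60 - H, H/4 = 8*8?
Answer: 647675746/5405 ≈ 1.1983e+5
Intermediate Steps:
N = -1/5405 (N = 9/(-9 + 193*(-252)) = 9/(-9 - 48636) = 9/(-48645) = 9*(-1/48645) = -1/5405 ≈ -0.00018501)
H = 256 (H = 4*(8*8) = 4*64 = 256)
R = -1264 (R = 4*(-60 - 1*256) = 4*(-60 - 256) = 4*(-316) = -1264)
u = 119829 (u = 3 + (-1264 + 313)*(-126) = 3 - 951*(-126) = 3 + 119826 = 119829)
u - N = 119829 - 1*(-1/5405) = 119829 + 1/5405 = 647675746/5405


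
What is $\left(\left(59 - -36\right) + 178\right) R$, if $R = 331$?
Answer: $90363$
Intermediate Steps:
$\left(\left(59 - -36\right) + 178\right) R = \left(\left(59 - -36\right) + 178\right) 331 = \left(\left(59 + 36\right) + 178\right) 331 = \left(95 + 178\right) 331 = 273 \cdot 331 = 90363$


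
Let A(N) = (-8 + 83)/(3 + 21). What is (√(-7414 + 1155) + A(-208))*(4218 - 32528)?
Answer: -353875/4 - 28310*I*√6259 ≈ -88469.0 - 2.2397e+6*I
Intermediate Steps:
A(N) = 25/8 (A(N) = 75/24 = 75*(1/24) = 25/8)
(√(-7414 + 1155) + A(-208))*(4218 - 32528) = (√(-7414 + 1155) + 25/8)*(4218 - 32528) = (√(-6259) + 25/8)*(-28310) = (I*√6259 + 25/8)*(-28310) = (25/8 + I*√6259)*(-28310) = -353875/4 - 28310*I*√6259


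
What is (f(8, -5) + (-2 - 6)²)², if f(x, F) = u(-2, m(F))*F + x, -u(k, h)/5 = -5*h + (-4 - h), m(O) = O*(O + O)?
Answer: 56670784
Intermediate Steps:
m(O) = 2*O² (m(O) = O*(2*O) = 2*O²)
u(k, h) = 20 + 30*h (u(k, h) = -5*(-5*h + (-4 - h)) = -5*(-4 - 6*h) = 20 + 30*h)
f(x, F) = x + F*(20 + 60*F²) (f(x, F) = (20 + 30*(2*F²))*F + x = (20 + 60*F²)*F + x = F*(20 + 60*F²) + x = x + F*(20 + 60*F²))
(f(8, -5) + (-2 - 6)²)² = ((8 + 20*(-5) + 60*(-5)³) + (-2 - 6)²)² = ((8 - 100 + 60*(-125)) + (-8)²)² = ((8 - 100 - 7500) + 64)² = (-7592 + 64)² = (-7528)² = 56670784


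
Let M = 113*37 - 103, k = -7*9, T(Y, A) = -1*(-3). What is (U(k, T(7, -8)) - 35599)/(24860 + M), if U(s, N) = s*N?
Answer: -17894/14469 ≈ -1.2367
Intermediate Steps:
T(Y, A) = 3
k = -63
U(s, N) = N*s
M = 4078 (M = 4181 - 103 = 4078)
(U(k, T(7, -8)) - 35599)/(24860 + M) = (3*(-63) - 35599)/(24860 + 4078) = (-189 - 35599)/28938 = -35788*1/28938 = -17894/14469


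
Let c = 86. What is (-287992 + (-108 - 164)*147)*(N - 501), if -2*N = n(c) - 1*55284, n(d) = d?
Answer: -8887493648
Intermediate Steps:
N = 27599 (N = -(86 - 1*55284)/2 = -(86 - 55284)/2 = -½*(-55198) = 27599)
(-287992 + (-108 - 164)*147)*(N - 501) = (-287992 + (-108 - 164)*147)*(27599 - 501) = (-287992 - 272*147)*27098 = (-287992 - 39984)*27098 = -327976*27098 = -8887493648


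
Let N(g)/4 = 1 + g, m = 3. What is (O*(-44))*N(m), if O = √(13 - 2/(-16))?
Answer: -176*√210 ≈ -2550.5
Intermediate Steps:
N(g) = 4 + 4*g (N(g) = 4*(1 + g) = 4 + 4*g)
O = √210/4 (O = √(13 - 2*(-1/16)) = √(13 + ⅛) = √(105/8) = √210/4 ≈ 3.6228)
(O*(-44))*N(m) = ((√210/4)*(-44))*(4 + 4*3) = (-11*√210)*(4 + 12) = -11*√210*16 = -176*√210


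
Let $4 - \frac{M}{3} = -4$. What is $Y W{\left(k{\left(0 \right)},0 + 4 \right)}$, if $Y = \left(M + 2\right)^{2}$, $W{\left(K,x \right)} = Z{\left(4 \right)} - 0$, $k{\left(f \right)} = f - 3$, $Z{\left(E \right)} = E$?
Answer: $2704$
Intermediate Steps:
$k{\left(f \right)} = -3 + f$
$W{\left(K,x \right)} = 4$ ($W{\left(K,x \right)} = 4 - 0 = 4 + 0 = 4$)
$M = 24$ ($M = 12 - -12 = 12 + 12 = 24$)
$Y = 676$ ($Y = \left(24 + 2\right)^{2} = 26^{2} = 676$)
$Y W{\left(k{\left(0 \right)},0 + 4 \right)} = 676 \cdot 4 = 2704$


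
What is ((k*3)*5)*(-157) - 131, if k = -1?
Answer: 2224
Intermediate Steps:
((k*3)*5)*(-157) - 131 = (-1*3*5)*(-157) - 131 = -3*5*(-157) - 131 = -15*(-157) - 131 = 2355 - 131 = 2224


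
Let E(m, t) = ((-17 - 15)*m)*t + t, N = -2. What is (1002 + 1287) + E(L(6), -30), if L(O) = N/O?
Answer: 1939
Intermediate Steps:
L(O) = -2/O
E(m, t) = t - 32*m*t (E(m, t) = (-32*m)*t + t = -32*m*t + t = t - 32*m*t)
(1002 + 1287) + E(L(6), -30) = (1002 + 1287) - 30*(1 - (-64)/6) = 2289 - 30*(1 - (-64)/6) = 2289 - 30*(1 - 32*(-⅓)) = 2289 - 30*(1 + 32/3) = 2289 - 30*35/3 = 2289 - 350 = 1939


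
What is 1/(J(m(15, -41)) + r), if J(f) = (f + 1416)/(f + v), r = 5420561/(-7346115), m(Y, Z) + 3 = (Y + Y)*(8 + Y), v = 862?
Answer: 11379132135/7052430856 ≈ 1.6135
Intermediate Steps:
m(Y, Z) = -3 + 2*Y*(8 + Y) (m(Y, Z) = -3 + (Y + Y)*(8 + Y) = -3 + (2*Y)*(8 + Y) = -3 + 2*Y*(8 + Y))
r = -5420561/7346115 (r = 5420561*(-1/7346115) = -5420561/7346115 ≈ -0.73788)
J(f) = (1416 + f)/(862 + f) (J(f) = (f + 1416)/(f + 862) = (1416 + f)/(862 + f))
1/(J(m(15, -41)) + r) = 1/((1416 + (-3 + 2*15² + 16*15))/(862 + (-3 + 2*15² + 16*15)) - 5420561/7346115) = 1/((1416 + (-3 + 2*225 + 240))/(862 + (-3 + 2*225 + 240)) - 5420561/7346115) = 1/((1416 + (-3 + 450 + 240))/(862 + (-3 + 450 + 240)) - 5420561/7346115) = 1/((1416 + 687)/(862 + 687) - 5420561/7346115) = 1/(2103/1549 - 5420561/7346115) = 1/(7052430856/11379132135) = 11379132135/7052430856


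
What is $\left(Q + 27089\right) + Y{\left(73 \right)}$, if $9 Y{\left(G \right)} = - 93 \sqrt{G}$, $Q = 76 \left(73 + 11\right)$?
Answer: $33473 - \frac{31 \sqrt{73}}{3} \approx 33385.0$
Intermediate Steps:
$Q = 6384$ ($Q = 76 \cdot 84 = 6384$)
$Y{\left(G \right)} = - \frac{31 \sqrt{G}}{3}$ ($Y{\left(G \right)} = \frac{\left(-93\right) \sqrt{G}}{9} = - \frac{31 \sqrt{G}}{3}$)
$\left(Q + 27089\right) + Y{\left(73 \right)} = \left(6384 + 27089\right) - \frac{31 \sqrt{73}}{3} = 33473 - \frac{31 \sqrt{73}}{3}$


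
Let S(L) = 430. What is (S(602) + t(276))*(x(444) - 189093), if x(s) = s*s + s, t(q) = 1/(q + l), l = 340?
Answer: 2248045047/616 ≈ 3.6494e+6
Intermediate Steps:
t(q) = 1/(340 + q) (t(q) = 1/(q + 340) = 1/(340 + q))
x(s) = s + s**2 (x(s) = s**2 + s = s + s**2)
(S(602) + t(276))*(x(444) - 189093) = (430 + 1/(340 + 276))*(444*(1 + 444) - 189093) = (430 + 1/616)*(444*445 - 189093) = (430 + 1/616)*(197580 - 189093) = (264881/616)*8487 = 2248045047/616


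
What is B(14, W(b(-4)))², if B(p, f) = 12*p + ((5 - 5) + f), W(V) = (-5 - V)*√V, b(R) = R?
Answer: 28220 - 672*I ≈ 28220.0 - 672.0*I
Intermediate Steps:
W(V) = √V*(-5 - V)
B(p, f) = f + 12*p (B(p, f) = 12*p + (0 + f) = 12*p + f = f + 12*p)
B(14, W(b(-4)))² = (√(-4)*(-5 - 1*(-4)) + 12*14)² = ((2*I)*(-5 + 4) + 168)² = ((2*I)*(-1) + 168)² = (-2*I + 168)² = (168 - 2*I)²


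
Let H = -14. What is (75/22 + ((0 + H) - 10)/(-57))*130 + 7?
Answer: 105528/209 ≈ 504.92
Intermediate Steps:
(75/22 + ((0 + H) - 10)/(-57))*130 + 7 = (75/22 + ((0 - 14) - 10)/(-57))*130 + 7 = (75*(1/22) + (-14 - 10)*(-1/57))*130 + 7 = (75/22 - 24*(-1/57))*130 + 7 = (75/22 + 8/19)*130 + 7 = (1601/418)*130 + 7 = 104065/209 + 7 = 105528/209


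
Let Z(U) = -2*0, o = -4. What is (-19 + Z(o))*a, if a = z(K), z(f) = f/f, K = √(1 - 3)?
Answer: -19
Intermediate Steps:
K = I*√2 (K = √(-2) = I*√2 ≈ 1.4142*I)
z(f) = 1
Z(U) = 0
a = 1
(-19 + Z(o))*a = (-19 + 0)*1 = -19*1 = -19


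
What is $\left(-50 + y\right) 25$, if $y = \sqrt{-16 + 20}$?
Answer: $-1200$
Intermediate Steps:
$y = 2$ ($y = \sqrt{4} = 2$)
$\left(-50 + y\right) 25 = \left(-50 + 2\right) 25 = \left(-48\right) 25 = -1200$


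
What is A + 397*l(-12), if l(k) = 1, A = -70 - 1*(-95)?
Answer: 422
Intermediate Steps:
A = 25 (A = -70 + 95 = 25)
A + 397*l(-12) = 25 + 397*1 = 25 + 397 = 422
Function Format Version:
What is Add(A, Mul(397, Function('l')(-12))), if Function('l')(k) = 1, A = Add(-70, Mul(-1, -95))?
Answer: 422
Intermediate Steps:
A = 25 (A = Add(-70, 95) = 25)
Add(A, Mul(397, Function('l')(-12))) = Add(25, Mul(397, 1)) = Add(25, 397) = 422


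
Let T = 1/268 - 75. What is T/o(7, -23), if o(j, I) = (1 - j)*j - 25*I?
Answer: -20099/142844 ≈ -0.14071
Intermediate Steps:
o(j, I) = -25*I + j*(1 - j) (o(j, I) = j*(1 - j) - 25*I = -25*I + j*(1 - j))
T = -20099/268 (T = 1/268 - 75 = -20099/268 ≈ -74.996)
T/o(7, -23) = -20099/(268*(7 - 1*7² - 25*(-23))) = -20099/(268*(7 - 1*49 + 575)) = -20099/(268*(7 - 49 + 575)) = -20099/268/533 = -20099/268*1/533 = -20099/142844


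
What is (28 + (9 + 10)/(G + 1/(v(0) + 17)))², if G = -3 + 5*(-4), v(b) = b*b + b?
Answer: 112296409/152100 ≈ 738.31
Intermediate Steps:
v(b) = b + b² (v(b) = b² + b = b + b²)
G = -23 (G = -3 - 20 = -23)
(28 + (9 + 10)/(G + 1/(v(0) + 17)))² = (28 + (9 + 10)/(-23 + 1/(0*(1 + 0) + 17)))² = (28 + 19/(-23 + 1/(0*1 + 17)))² = (28 + 19/(-23 + 1/(0 + 17)))² = (28 + 19/(-23 + 1/17))² = (28 + 19/(-390/17))² = (28 + 19*(-17/390))² = (28 - 323/390)² = (10597/390)² = 112296409/152100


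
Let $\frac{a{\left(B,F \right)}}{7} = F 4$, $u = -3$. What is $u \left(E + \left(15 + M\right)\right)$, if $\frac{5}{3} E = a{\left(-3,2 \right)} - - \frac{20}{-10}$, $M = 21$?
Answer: $- \frac{1026}{5} \approx -205.2$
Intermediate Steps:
$a{\left(B,F \right)} = 28 F$ ($a{\left(B,F \right)} = 7 F 4 = 7 \cdot 4 F = 28 F$)
$E = \frac{162}{5}$ ($E = \frac{3 \left(28 \cdot 2 - - \frac{20}{-10}\right)}{5} = \frac{3 \left(56 - \left(-20\right) \left(- \frac{1}{10}\right)\right)}{5} = \frac{3 \left(56 - 2\right)}{5} = \frac{3}{5} \cdot 54 = \frac{162}{5} \approx 32.4$)
$u \left(E + \left(15 + M\right)\right) = - 3 \left(\frac{162}{5} + \left(15 + 21\right)\right) = - 3 \left(\frac{162}{5} + 36\right) = \left(-3\right) \frac{342}{5} = - \frac{1026}{5}$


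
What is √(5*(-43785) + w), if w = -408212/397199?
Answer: I*√34539312599597113/397199 ≈ 467.9*I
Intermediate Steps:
w = -408212/397199 (w = -408212*1/397199 = -408212/397199 ≈ -1.0277)
√(5*(-43785) + w) = √(5*(-43785) - 408212/397199) = √(-218925 - 408212/397199) = √(-86957199287/397199) = I*√34539312599597113/397199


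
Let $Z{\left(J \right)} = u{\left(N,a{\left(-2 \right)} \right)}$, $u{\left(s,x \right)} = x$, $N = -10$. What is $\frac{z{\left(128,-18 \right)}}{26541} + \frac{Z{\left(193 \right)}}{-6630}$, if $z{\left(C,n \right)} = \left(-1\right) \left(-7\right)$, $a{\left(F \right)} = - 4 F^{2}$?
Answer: $\frac{78511}{29327805} \approx 0.002677$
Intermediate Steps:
$z{\left(C,n \right)} = 7$
$Z{\left(J \right)} = -16$ ($Z{\left(J \right)} = - 4 \left(-2\right)^{2} = \left(-4\right) 4 = -16$)
$\frac{z{\left(128,-18 \right)}}{26541} + \frac{Z{\left(193 \right)}}{-6630} = \frac{7}{26541} - \frac{16}{-6630} = 7 \cdot \frac{1}{26541} - - \frac{8}{3315} = \frac{7}{26541} + \frac{8}{3315} = \frac{78511}{29327805}$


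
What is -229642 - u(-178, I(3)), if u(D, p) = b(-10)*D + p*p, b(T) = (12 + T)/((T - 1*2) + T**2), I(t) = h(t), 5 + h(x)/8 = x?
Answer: -5057667/22 ≈ -2.2989e+5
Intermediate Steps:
h(x) = -40 + 8*x
I(t) = -40 + 8*t
b(T) = (12 + T)/(-2 + T + T**2) (b(T) = (12 + T)/((T - 2) + T**2) = (12 + T)/((-2 + T) + T**2) = (12 + T)/(-2 + T + T**2))
u(D, p) = p**2 + D/44 (u(D, p) = ((12 - 10)/(-2 - 10 + (-10)**2))*D + p*p = (2/(-2 - 10 + 100))*D + p**2 = (2/88)*D + p**2 = ((1/88)*2)*D + p**2 = D/44 + p**2 = p**2 + D/44)
-229642 - u(-178, I(3)) = -229642 - ((-40 + 8*3)**2 + (1/44)*(-178)) = -229642 - ((-40 + 24)**2 - 89/22) = -229642 - ((-16)**2 - 89/22) = -229642 - (256 - 89/22) = -229642 - 1*5543/22 = -229642 - 5543/22 = -5057667/22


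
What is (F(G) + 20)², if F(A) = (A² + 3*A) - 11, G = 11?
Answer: 26569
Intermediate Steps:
F(A) = -11 + A² + 3*A
(F(G) + 20)² = ((-11 + 11² + 3*11) + 20)² = ((-11 + 121 + 33) + 20)² = (143 + 20)² = 163² = 26569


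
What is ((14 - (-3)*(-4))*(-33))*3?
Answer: -198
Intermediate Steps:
((14 - (-3)*(-4))*(-33))*3 = ((14 - 1*12)*(-33))*3 = ((14 - 12)*(-33))*3 = (2*(-33))*3 = -66*3 = -198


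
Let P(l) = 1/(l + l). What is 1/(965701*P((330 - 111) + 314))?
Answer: 1066/965701 ≈ 0.0011039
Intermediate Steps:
P(l) = 1/(2*l)
1/(965701*P((330 - 111) + 314)) = 1/(965701*((1/(2*((330 - 111) + 314))))) = 1/(965701*((1/(2*(219 + 314))))) = 1/(965701*(((½)/533))) = 1/(965701*(((½)*(1/533)))) = 1/(965701*(1/1066)) = (1/965701)*1066 = 1066/965701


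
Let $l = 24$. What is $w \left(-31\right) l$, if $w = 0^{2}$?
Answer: $0$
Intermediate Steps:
$w = 0$
$w \left(-31\right) l = 0 \left(-31\right) 24 = 0 \cdot 24 = 0$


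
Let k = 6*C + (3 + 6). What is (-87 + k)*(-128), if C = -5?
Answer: 13824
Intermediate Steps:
k = -21 (k = 6*(-5) + (3 + 6) = -30 + 9 = -21)
(-87 + k)*(-128) = (-87 - 21)*(-128) = -108*(-128) = 13824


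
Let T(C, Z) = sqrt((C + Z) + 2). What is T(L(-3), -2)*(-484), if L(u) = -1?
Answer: -484*I ≈ -484.0*I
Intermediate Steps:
T(C, Z) = sqrt(2 + C + Z)
T(L(-3), -2)*(-484) = sqrt(2 - 1 - 2)*(-484) = sqrt(-1)*(-484) = I*(-484) = -484*I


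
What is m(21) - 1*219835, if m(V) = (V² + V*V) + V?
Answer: -218932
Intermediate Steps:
m(V) = V + 2*V² (m(V) = (V² + V²) + V = 2*V² + V = V + 2*V²)
m(21) - 1*219835 = 21*(1 + 2*21) - 1*219835 = 21*(1 + 42) - 219835 = 21*43 - 219835 = 903 - 219835 = -218932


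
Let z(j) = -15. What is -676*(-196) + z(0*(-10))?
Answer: 132481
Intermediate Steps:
-676*(-196) + z(0*(-10)) = -676*(-196) - 15 = 132496 - 15 = 132481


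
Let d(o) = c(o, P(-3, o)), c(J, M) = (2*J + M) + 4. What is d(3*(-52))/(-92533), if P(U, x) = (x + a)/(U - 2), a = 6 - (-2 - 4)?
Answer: 1396/462665 ≈ 0.0030173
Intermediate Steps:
a = 12 (a = 6 - 1*(-6) = 6 + 6 = 12)
P(U, x) = (12 + x)/(-2 + U) (P(U, x) = (x + 12)/(U - 2) = (12 + x)/(-2 + U))
c(J, M) = 4 + M + 2*J (c(J, M) = (M + 2*J) + 4 = 4 + M + 2*J)
d(o) = 8/5 + 9*o/5 (d(o) = 4 + (12 + o)/(-2 - 3) + 2*o = 4 + (12 + o)/(-5) + 2*o = 4 - (12 + o)/5 + 2*o = 4 + (-12/5 - o/5) + 2*o = 8/5 + 9*o/5)
d(3*(-52))/(-92533) = (8/5 + 9*(3*(-52))/5)/(-92533) = (8/5 + (9/5)*(-156))*(-1/92533) = (8/5 - 1404/5)*(-1/92533) = -1396/5*(-1/92533) = 1396/462665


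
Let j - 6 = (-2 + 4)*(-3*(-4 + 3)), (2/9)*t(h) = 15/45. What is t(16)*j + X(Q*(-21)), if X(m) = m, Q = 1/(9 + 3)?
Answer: 65/4 ≈ 16.250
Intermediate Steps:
Q = 1/12 ≈ 0.083333
t(h) = 3/2 (t(h) = 9*(15/45)/2 = 9*(15*(1/45))/2 = (9/2)*(1/3) = 3/2)
j = 12 (j = 6 + (-2 + 4)*(-3*(-4 + 3)) = 6 + 2*(-3*(-1)) = 6 + 2*3 = 6 + 6 = 12)
t(16)*j + X(Q*(-21)) = (3/2)*12 + (1/12)*(-21) = 18 - 7/4 = 65/4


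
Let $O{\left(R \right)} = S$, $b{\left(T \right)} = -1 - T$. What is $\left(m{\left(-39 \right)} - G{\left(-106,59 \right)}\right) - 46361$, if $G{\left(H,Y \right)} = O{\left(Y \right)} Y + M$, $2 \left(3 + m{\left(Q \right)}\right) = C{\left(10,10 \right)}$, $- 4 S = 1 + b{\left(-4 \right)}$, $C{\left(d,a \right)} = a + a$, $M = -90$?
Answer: $-46205$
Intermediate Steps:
$C{\left(d,a \right)} = 2 a$
$S = -1$ ($S = - \frac{1 - -3}{4} = - \frac{1 + \left(-1 + 4\right)}{4} = - \frac{1 + 3}{4} = \left(- \frac{1}{4}\right) 4 = -1$)
$O{\left(R \right)} = -1$
$m{\left(Q \right)} = 7$ ($m{\left(Q \right)} = -3 + \frac{2 \cdot 10}{2} = -3 + \frac{1}{2} \cdot 20 = -3 + 10 = 7$)
$G{\left(H,Y \right)} = -90 - Y$ ($G{\left(H,Y \right)} = - Y - 90 = -90 - Y$)
$\left(m{\left(-39 \right)} - G{\left(-106,59 \right)}\right) - 46361 = \left(7 - \left(-90 - 59\right)\right) - 46361 = \left(7 - -149\right) - 46361 = \left(7 + 149\right) - 46361 = 156 - 46361 = -46205$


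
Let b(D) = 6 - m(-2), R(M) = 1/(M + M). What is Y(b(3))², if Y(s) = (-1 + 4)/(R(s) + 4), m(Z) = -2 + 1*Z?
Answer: 400/729 ≈ 0.54870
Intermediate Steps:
m(Z) = -2 + Z
R(M) = 1/(2*M)
b(D) = 10 (b(D) = 6 - (-2 - 2) = 6 - 1*(-4) = 6 + 4 = 10)
Y(s) = 3/(4 + 1/(2*s)) (Y(s) = (-1 + 4)/(1/(2*s) + 4) = 3/(4 + 1/(2*s)))
Y(b(3))² = (6*10/(1 + 8*10))² = (6*10/(1 + 80))² = (6*10/81)² = (6*10*(1/81))² = (20/27)² = 400/729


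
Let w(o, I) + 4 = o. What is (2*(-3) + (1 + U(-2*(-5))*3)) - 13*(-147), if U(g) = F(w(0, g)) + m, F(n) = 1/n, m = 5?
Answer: 7681/4 ≈ 1920.3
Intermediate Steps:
w(o, I) = -4 + o
F(n) = 1/n
U(g) = 19/4 (U(g) = 1/(-4 + 0) + 5 = 1/(-4) + 5 = -1/4 + 5 = 19/4)
(2*(-3) + (1 + U(-2*(-5))*3)) - 13*(-147) = (2*(-3) + (1 + (19/4)*3)) - 13*(-147) = (-6 + (1 + 57/4)) + 1911 = (-6 + 61/4) + 1911 = 37/4 + 1911 = 7681/4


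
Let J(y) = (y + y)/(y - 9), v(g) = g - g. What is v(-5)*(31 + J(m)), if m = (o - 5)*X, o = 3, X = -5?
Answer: 0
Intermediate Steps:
v(g) = 0
m = 10 (m = (3 - 5)*(-5) = -2*(-5) = 10)
J(y) = 2*y/(-9 + y) (J(y) = (2*y)/(-9 + y) = 2*y/(-9 + y))
v(-5)*(31 + J(m)) = 0*(31 + 2*10/(-9 + 10)) = 0*(31 + 2*10/1) = 0*(31 + 2*10*1) = 0*(31 + 20) = 0*51 = 0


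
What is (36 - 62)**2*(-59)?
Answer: -39884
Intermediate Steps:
(36 - 62)**2*(-59) = (-26)**2*(-59) = 676*(-59) = -39884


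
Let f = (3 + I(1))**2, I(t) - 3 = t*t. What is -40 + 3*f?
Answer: 107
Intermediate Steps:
I(t) = 3 + t**2 (I(t) = 3 + t*t = 3 + t**2)
f = 49 (f = (3 + (3 + 1**2))**2 = (3 + (3 + 1))**2 = (3 + 4)**2 = 7**2 = 49)
-40 + 3*f = -40 + 3*49 = -40 + 147 = 107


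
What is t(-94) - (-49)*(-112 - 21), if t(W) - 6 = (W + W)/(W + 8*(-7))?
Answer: -488231/75 ≈ -6509.8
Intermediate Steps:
t(W) = 6 + 2*W/(-56 + W) (t(W) = 6 + (W + W)/(W + 8*(-7)) = 6 + (2*W)/(W - 56) = 6 + (2*W)/(-56 + W) = 6 + 2*W/(-56 + W))
t(-94) - (-49)*(-112 - 21) = 8*(-42 - 94)/(-56 - 94) - (-49)*(-112 - 21) = 8*(-136)/(-150) - (-49)*(-133) = 8*(-1/150)*(-136) - 1*6517 = 544/75 - 6517 = -488231/75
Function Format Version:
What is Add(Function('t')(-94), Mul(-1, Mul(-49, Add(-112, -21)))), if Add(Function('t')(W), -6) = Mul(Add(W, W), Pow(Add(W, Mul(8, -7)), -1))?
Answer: Rational(-488231, 75) ≈ -6509.8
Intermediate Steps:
Function('t')(W) = Add(6, Mul(2, W, Pow(Add(-56, W), -1))) (Function('t')(W) = Add(6, Mul(Add(W, W), Pow(Add(W, Mul(8, -7)), -1))) = Add(6, Mul(Mul(2, W), Pow(Add(W, -56), -1))) = Add(6, Mul(Mul(2, W), Pow(Add(-56, W), -1))) = Add(6, Mul(2, W, Pow(Add(-56, W), -1))))
Add(Function('t')(-94), Mul(-1, Mul(-49, Add(-112, -21)))) = Add(Mul(8, Pow(Add(-56, -94), -1), Add(-42, -94)), Mul(-1, Mul(-49, Add(-112, -21)))) = Add(Mul(8, Pow(-150, -1), -136), Mul(-1, Mul(-49, -133))) = Add(Mul(8, Rational(-1, 150), -136), Mul(-1, 6517)) = Add(Rational(544, 75), -6517) = Rational(-488231, 75)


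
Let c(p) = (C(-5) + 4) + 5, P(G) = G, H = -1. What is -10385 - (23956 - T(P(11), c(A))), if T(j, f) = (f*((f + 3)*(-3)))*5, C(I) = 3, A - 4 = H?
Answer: -37041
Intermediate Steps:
A = 3 (A = 4 - 1 = 3)
c(p) = 12 (c(p) = (3 + 4) + 5 = 7 + 5 = 12)
T(j, f) = 5*f*(-9 - 3*f) (T(j, f) = (f*((3 + f)*(-3)))*5 = (f*(-9 - 3*f))*5 = 5*f*(-9 - 3*f))
-10385 - (23956 - T(P(11), c(A))) = -10385 - (23956 - (-15)*12*(3 + 12)) = -10385 - (23956 - (-15)*12*15) = -10385 - (23956 - 1*(-2700)) = -10385 - (23956 + 2700) = -10385 - 1*26656 = -10385 - 26656 = -37041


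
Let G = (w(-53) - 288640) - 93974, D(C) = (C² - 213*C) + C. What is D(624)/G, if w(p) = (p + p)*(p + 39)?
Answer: -128544/190565 ≈ -0.67454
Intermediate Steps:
D(C) = C² - 212*C
w(p) = 2*p*(39 + p) (w(p) = (2*p)*(39 + p) = 2*p*(39 + p))
G = -381130 (G = (2*(-53)*(39 - 53) - 288640) - 93974 = (2*(-53)*(-14) - 288640) - 93974 = (1484 - 288640) - 93974 = -287156 - 93974 = -381130)
D(624)/G = (624*(-212 + 624))/(-381130) = (624*412)*(-1/381130) = 257088*(-1/381130) = -128544/190565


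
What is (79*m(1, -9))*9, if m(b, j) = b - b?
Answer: 0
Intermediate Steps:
m(b, j) = 0
(79*m(1, -9))*9 = (79*0)*9 = 0*9 = 0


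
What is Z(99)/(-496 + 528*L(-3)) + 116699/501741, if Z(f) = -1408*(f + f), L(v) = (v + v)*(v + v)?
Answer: -8607314441/580514337 ≈ -14.827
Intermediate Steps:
L(v) = 4*v² (L(v) = (2*v)*(2*v) = 4*v²)
Z(f) = -2816*f
Z(99)/(-496 + 528*L(-3)) + 116699/501741 = (-2816*99)/(-496 + 528*(4*(-3)²)) + 116699/501741 = -278784/(-496 + 528*(4*9)) + 116699*(1/501741) = -278784/(-496 + 528*36) + 116699/501741 = -278784/(-496 + 19008) + 116699/501741 = -278784/18512 + 116699/501741 = -278784*1/18512 + 116699/501741 = -17424/1157 + 116699/501741 = -8607314441/580514337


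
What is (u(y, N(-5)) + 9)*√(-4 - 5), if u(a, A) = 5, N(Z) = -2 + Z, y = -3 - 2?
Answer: 42*I ≈ 42.0*I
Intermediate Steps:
y = -5
(u(y, N(-5)) + 9)*√(-4 - 5) = (5 + 9)*√(-4 - 5) = 14*√(-9) = 14*(3*I) = 42*I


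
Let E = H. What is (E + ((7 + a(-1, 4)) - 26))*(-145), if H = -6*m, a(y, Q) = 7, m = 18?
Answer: 17400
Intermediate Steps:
H = -108 (H = -6*18 = -108)
E = -108
(E + ((7 + a(-1, 4)) - 26))*(-145) = (-108 + ((7 + 7) - 26))*(-145) = (-108 + (14 - 26))*(-145) = (-108 - 12)*(-145) = -120*(-145) = 17400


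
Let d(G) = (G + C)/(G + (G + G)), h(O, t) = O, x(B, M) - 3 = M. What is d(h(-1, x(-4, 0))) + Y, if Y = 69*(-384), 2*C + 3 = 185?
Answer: -26526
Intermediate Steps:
x(B, M) = 3 + M
C = 91 (C = -3/2 + (1/2)*185 = -3/2 + 185/2 = 91)
Y = -26496
d(G) = (91 + G)/(3*G) (d(G) = (G + 91)/(G + (G + G)) = (91 + G)/(G + 2*G) = (91 + G)/((3*G)) = (91 + G)*(1/(3*G)) = (91 + G)/(3*G))
d(h(-1, x(-4, 0))) + Y = (1/3)*(91 - 1)/(-1) - 26496 = (1/3)*(-1)*90 - 26496 = -30 - 26496 = -26526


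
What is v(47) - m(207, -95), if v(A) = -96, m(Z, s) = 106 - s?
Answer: -297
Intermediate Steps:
v(47) - m(207, -95) = -96 - (106 - 1*(-95)) = -96 - (106 + 95) = -96 - 1*201 = -96 - 201 = -297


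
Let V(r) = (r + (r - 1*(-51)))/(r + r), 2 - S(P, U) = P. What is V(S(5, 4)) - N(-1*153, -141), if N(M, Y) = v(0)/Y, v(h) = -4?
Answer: -2123/282 ≈ -7.5284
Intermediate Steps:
S(P, U) = 2 - P
V(r) = (51 + 2*r)/(2*r) (V(r) = (r + (r + 51))/((2*r)) = (r + (51 + r))*(1/(2*r)) = (51 + 2*r)*(1/(2*r)) = (51 + 2*r)/(2*r))
N(M, Y) = -4/Y
V(S(5, 4)) - N(-1*153, -141) = (51/2 + (2 - 1*5))/(2 - 1*5) - (-4)/(-141) = (51/2 + (2 - 5))/(2 - 5) - (-4)*(-1)/141 = (51/2 - 3)/(-3) - 1*4/141 = -⅓*45/2 - 4/141 = -15/2 - 4/141 = -2123/282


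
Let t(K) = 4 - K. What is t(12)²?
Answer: 64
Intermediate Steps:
t(12)² = (4 - 1*12)² = (4 - 12)² = (-8)² = 64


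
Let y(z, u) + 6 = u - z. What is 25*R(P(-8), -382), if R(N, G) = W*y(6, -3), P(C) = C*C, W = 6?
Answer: -2250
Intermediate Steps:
P(C) = C²
y(z, u) = -6 + u - z (y(z, u) = -6 + (u - z) = -6 + u - z)
R(N, G) = -90 (R(N, G) = 6*(-6 - 3 - 1*6) = 6*(-6 - 3 - 6) = 6*(-15) = -90)
25*R(P(-8), -382) = 25*(-90) = -2250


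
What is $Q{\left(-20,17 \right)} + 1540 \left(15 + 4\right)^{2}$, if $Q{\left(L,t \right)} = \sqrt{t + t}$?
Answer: $555940 + \sqrt{34} \approx 5.5595 \cdot 10^{5}$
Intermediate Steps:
$Q{\left(L,t \right)} = \sqrt{2} \sqrt{t}$ ($Q{\left(L,t \right)} = \sqrt{2 t} = \sqrt{2} \sqrt{t}$)
$Q{\left(-20,17 \right)} + 1540 \left(15 + 4\right)^{2} = \sqrt{2} \sqrt{17} + 1540 \left(15 + 4\right)^{2} = \sqrt{34} + 1540 \cdot 19^{2} = \sqrt{34} + 1540 \cdot 361 = \sqrt{34} + 555940 = 555940 + \sqrt{34}$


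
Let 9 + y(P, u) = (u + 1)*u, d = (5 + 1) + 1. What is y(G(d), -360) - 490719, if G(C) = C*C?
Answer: -361488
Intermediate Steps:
d = 7 (d = 6 + 1 = 7)
G(C) = C²
y(P, u) = -9 + u*(1 + u) (y(P, u) = -9 + (u + 1)*u = -9 + (1 + u)*u = -9 + u*(1 + u))
y(G(d), -360) - 490719 = (-9 - 360 + (-360)²) - 490719 = (-9 - 360 + 129600) - 490719 = 129231 - 490719 = -361488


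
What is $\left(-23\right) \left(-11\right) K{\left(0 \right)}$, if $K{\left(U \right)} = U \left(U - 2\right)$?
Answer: $0$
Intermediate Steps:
$K{\left(U \right)} = U \left(-2 + U\right)$
$\left(-23\right) \left(-11\right) K{\left(0 \right)} = \left(-23\right) \left(-11\right) 0 \left(-2 + 0\right) = 253 \cdot 0 \left(-2\right) = 253 \cdot 0 = 0$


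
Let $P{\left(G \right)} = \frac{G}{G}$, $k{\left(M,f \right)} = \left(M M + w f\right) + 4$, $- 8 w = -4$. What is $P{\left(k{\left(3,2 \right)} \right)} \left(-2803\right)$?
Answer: $-2803$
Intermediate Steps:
$w = \frac{1}{2}$ ($w = \left(- \frac{1}{8}\right) \left(-4\right) = \frac{1}{2} \approx 0.5$)
$k{\left(M,f \right)} = 4 + M^{2} + \frac{f}{2}$ ($k{\left(M,f \right)} = \left(M M + \frac{f}{2}\right) + 4 = \left(M^{2} + \frac{f}{2}\right) + 4 = 4 + M^{2} + \frac{f}{2}$)
$P{\left(G \right)} = 1$
$P{\left(k{\left(3,2 \right)} \right)} \left(-2803\right) = 1 \left(-2803\right) = -2803$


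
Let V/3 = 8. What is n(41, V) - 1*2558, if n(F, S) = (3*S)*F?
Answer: 394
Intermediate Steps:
V = 24 (V = 3*8 = 24)
n(F, S) = 3*F*S
n(41, V) - 1*2558 = 3*41*24 - 1*2558 = 2952 - 2558 = 394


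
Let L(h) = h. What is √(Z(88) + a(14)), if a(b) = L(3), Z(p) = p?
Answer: √91 ≈ 9.5394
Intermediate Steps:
a(b) = 3
√(Z(88) + a(14)) = √(88 + 3) = √91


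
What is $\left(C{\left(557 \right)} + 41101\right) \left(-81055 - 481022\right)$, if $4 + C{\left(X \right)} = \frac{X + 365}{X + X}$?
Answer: $- \frac{12866780024730}{557} \approx -2.31 \cdot 10^{10}$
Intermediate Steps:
$C{\left(X \right)} = -4 + \frac{365 + X}{2 X}$ ($C{\left(X \right)} = -4 + \frac{X + 365}{X + X} = -4 + \frac{365 + X}{2 X}$)
$\left(C{\left(557 \right)} + 41101\right) \left(-81055 - 481022\right) = \left(\frac{365 - 3899}{2 \cdot 557} + 41101\right) \left(-81055 - 481022\right) = \left(\frac{1}{2} \cdot \frac{1}{557} \left(365 - 3899\right) + 41101\right) \left(-562077\right) = \left(\frac{1}{2} \cdot \frac{1}{557} \left(-3534\right) + 41101\right) \left(-562077\right) = \left(- \frac{1767}{557} + 41101\right) \left(-562077\right) = \frac{22891490}{557} \left(-562077\right) = - \frac{12866780024730}{557}$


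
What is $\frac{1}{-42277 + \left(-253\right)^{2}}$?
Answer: $\frac{1}{21732} \approx 4.6015 \cdot 10^{-5}$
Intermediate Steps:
$\frac{1}{-42277 + \left(-253\right)^{2}} = \frac{1}{-42277 + 64009} = \frac{1}{21732}$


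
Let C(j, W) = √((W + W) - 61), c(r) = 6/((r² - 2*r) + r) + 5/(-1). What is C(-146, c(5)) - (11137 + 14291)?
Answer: -25428 + 4*I*√110/5 ≈ -25428.0 + 8.3905*I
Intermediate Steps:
c(r) = -5 + 6/(r² - r) (c(r) = 6/(r² - r) + 5*(-1) = 6/(r² - r) - 5 = -5 + 6/(r² - r))
C(j, W) = √(-61 + 2*W) (C(j, W) = √(2*W - 61) = √(-61 + 2*W))
C(-146, c(5)) - (11137 + 14291) = √(-61 + 2*((6 - 5*5² + 5*5)/(5*(-1 + 5)))) - (11137 + 14291) = √(-61 + 2*((⅕)*(6 - 5*25 + 25)/4)) - 1*25428 = √(-61 + 2*((⅕)*(¼)*(6 - 125 + 25))) - 25428 = √(-61 + 2*((⅕)*(¼)*(-94))) - 25428 = √(-61 + 2*(-47/10)) - 25428 = √(-61 - 47/5) - 25428 = √(-352/5) - 25428 = 4*I*√110/5 - 25428 = -25428 + 4*I*√110/5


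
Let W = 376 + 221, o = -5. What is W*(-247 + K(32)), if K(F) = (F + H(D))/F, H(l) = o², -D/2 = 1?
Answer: -4684659/32 ≈ -1.4640e+5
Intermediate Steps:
D = -2 (D = -2*1 = -2)
H(l) = 25 (H(l) = (-5)² = 25)
W = 597
K(F) = (25 + F)/F (K(F) = (F + 25)/F = (25 + F)/F)
W*(-247 + K(32)) = 597*(-247 + (25 + 32)/32) = 597*(-247 + (1/32)*57) = 597*(-247 + 57/32) = 597*(-7847/32) = -4684659/32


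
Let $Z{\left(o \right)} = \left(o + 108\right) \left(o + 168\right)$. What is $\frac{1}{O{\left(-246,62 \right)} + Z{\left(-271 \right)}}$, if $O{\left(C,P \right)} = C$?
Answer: $\frac{1}{16543} \approx 6.0449 \cdot 10^{-5}$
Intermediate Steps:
$Z{\left(o \right)} = \left(108 + o\right) \left(168 + o\right)$
$\frac{1}{O{\left(-246,62 \right)} + Z{\left(-271 \right)}} = \frac{1}{-246 + \left(18144 + \left(-271\right)^{2} + 276 \left(-271\right)\right)} = \frac{1}{-246 + \left(18144 + 73441 - 74796\right)} = \frac{1}{-246 + 16789} = \frac{1}{16543}$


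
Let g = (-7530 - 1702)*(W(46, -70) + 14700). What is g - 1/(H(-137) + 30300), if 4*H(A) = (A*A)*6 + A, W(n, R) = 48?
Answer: -31815949831876/233677 ≈ -1.3615e+8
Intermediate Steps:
H(A) = A/4 + 3*A²/2 (H(A) = ((A*A)*6 + A)/4 = (A²*6 + A)/4 = (6*A² + A)/4 = (A + 6*A²)/4 = A/4 + 3*A²/2)
g = -136153536 (g = (-7530 - 1702)*(48 + 14700) = -9232*14748 = -136153536)
g - 1/(H(-137) + 30300) = -136153536 - 1/((¼)*(-137)*(1 + 6*(-137)) + 30300) = -136153536 - 1/((¼)*(-137)*(1 - 822) + 30300) = -136153536 - 1/((¼)*(-137)*(-821) + 30300) = -136153536 - 1/(112477/4 + 30300) = -136153536 - 1/233677/4 = -136153536 - 1*4/233677 = -136153536 - 4/233677 = -31815949831876/233677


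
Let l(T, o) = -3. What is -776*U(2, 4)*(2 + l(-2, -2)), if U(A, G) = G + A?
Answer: 4656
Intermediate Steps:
U(A, G) = A + G
-776*U(2, 4)*(2 + l(-2, -2)) = -776*(2 + 4)*(2 - 3) = -4656*(-1) = -776*(-6) = 4656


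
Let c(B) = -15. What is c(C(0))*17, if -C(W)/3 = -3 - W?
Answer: -255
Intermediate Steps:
C(W) = 9 + 3*W (C(W) = -3*(-3 - W) = 9 + 3*W)
c(C(0))*17 = -15*17 = -255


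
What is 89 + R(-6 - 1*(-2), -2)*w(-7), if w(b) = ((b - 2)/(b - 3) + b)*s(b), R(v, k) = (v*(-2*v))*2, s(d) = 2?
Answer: 4349/5 ≈ 869.80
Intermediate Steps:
R(v, k) = -4*v**2 (R(v, k) = -2*v**2*2 = -4*v**2)
w(b) = 2*b + 2*(-2 + b)/(-3 + b) (w(b) = ((b - 2)/(b - 3) + b)*2 = ((-2 + b)/(-3 + b) + b)*2 = (b + (-2 + b)/(-3 + b))*2 = 2*b + 2*(-2 + b)/(-3 + b))
89 + R(-6 - 1*(-2), -2)*w(-7) = 89 + (-4*(-6 - 1*(-2))**2)*(2*(-2 + (-7)**2 - 2*(-7))/(-3 - 7)) = 89 + (-4*(-6 + 2)**2)*(2*(-2 + 49 + 14)/(-10)) = 89 + (-4*(-4)**2)*(2*(-1/10)*61) = 89 - 4*16*(-61/5) = 89 - 64*(-61/5) = 89 + 3904/5 = 4349/5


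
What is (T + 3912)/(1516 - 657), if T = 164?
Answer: 4076/859 ≈ 4.7451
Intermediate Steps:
(T + 3912)/(1516 - 657) = (164 + 3912)/(1516 - 657) = 4076/859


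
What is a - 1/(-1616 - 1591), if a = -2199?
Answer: -7052192/3207 ≈ -2199.0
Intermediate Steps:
a - 1/(-1616 - 1591) = -2199 - 1/(-1616 - 1591) = -2199 - 1/(-3207) = -2199 - 1*(-1/3207) = -2199 + 1/3207 = -7052192/3207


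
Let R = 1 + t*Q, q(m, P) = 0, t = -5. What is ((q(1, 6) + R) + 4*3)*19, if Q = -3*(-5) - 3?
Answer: -893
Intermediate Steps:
Q = 12 (Q = 15 - 3 = 12)
R = -59 (R = 1 - 5*12 = 1 - 60 = -59)
((q(1, 6) + R) + 4*3)*19 = ((0 - 59) + 4*3)*19 = (-59 + 12)*19 = -47*19 = -893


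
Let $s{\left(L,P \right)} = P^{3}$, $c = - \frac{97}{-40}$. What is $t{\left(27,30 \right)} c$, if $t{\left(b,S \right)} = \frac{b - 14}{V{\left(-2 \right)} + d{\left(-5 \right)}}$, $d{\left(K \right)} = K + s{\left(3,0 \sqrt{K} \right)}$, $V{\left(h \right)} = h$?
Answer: $- \frac{1261}{280} \approx -4.5036$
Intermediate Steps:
$c = \frac{97}{40}$ ($c = \left(-97\right) \left(- \frac{1}{40}\right) = \frac{97}{40} \approx 2.425$)
$d{\left(K \right)} = K$ ($d{\left(K \right)} = K + \left(0 \sqrt{K}\right)^{3} = K + 0^{3} = K + 0 = K$)
$t{\left(b,S \right)} = 2 - \frac{b}{7}$ ($t{\left(b,S \right)} = \frac{b - 14}{-2 - 5} = \frac{-14 + b}{-7} = \left(-14 + b\right) \left(- \frac{1}{7}\right) = 2 - \frac{b}{7}$)
$t{\left(27,30 \right)} c = \left(2 - \frac{27}{7}\right) \frac{97}{40} = \left(- \frac{13}{7}\right) \frac{97}{40} = - \frac{1261}{280}$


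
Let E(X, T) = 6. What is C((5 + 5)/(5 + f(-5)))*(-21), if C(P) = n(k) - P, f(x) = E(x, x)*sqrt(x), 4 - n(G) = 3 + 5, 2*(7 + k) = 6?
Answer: 3654/41 - 252*I*sqrt(5)/41 ≈ 89.122 - 13.744*I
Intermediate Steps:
k = -4 (k = -7 + (1/2)*6 = -7 + 3 = -4)
n(G) = -4 (n(G) = 4 - (3 + 5) = 4 - 1*8 = 4 - 8 = -4)
f(x) = 6*sqrt(x)
C(P) = -4 - P
C((5 + 5)/(5 + f(-5)))*(-21) = (-4 - (5 + 5)/(5 + 6*sqrt(-5)))*(-21) = (-4 - 10/(5 + 6*(I*sqrt(5))))*(-21) = (-4 - 10/(5 + 6*I*sqrt(5)))*(-21) = 84 + 210/(5 + 6*I*sqrt(5))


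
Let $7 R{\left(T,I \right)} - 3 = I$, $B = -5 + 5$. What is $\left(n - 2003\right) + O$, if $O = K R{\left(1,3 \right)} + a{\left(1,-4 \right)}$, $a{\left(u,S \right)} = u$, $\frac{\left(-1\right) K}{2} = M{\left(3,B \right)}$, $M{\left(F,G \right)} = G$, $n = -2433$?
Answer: $-4435$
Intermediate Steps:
$B = 0$
$K = 0$ ($K = \left(-2\right) 0 = 0$)
$R{\left(T,I \right)} = \frac{3}{7} + \frac{I}{7}$
$O = 1$ ($O = 0 \left(\frac{3}{7} + \frac{1}{7} \cdot 3\right) + 1 = 0 \left(\frac{3}{7} + \frac{3}{7}\right) + 1 = 0 \cdot \frac{6}{7} + 1 = 0 + 1 = 1$)
$\left(n - 2003\right) + O = \left(-2433 - 2003\right) + 1 = -4436 + 1 = -4435$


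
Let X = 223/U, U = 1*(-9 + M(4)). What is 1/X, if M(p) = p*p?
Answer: 7/223 ≈ 0.031390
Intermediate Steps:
M(p) = p²
U = 7 (U = 1*(-9 + 4²) = 1*(-9 + 16) = 1*7 = 7)
X = 223/7 ≈ 31.857
1/X = 1/(223/7) = 7/223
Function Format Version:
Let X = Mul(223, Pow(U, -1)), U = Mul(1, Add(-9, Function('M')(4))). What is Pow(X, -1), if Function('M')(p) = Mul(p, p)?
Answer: Rational(7, 223) ≈ 0.031390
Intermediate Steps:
Function('M')(p) = Pow(p, 2)
U = 7 (U = Mul(1, Add(-9, Pow(4, 2))) = Mul(1, Add(-9, 16)) = Mul(1, 7) = 7)
X = Rational(223, 7) (X = Mul(223, Pow(7, -1)) = Mul(223, Rational(1, 7)) = Rational(223, 7) ≈ 31.857)
Pow(X, -1) = Pow(Rational(223, 7), -1) = Rational(7, 223)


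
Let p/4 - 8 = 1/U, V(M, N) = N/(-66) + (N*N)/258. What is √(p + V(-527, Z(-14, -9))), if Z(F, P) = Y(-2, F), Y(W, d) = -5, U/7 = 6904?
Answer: √9456501529945470/17144358 ≈ 5.6721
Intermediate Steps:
U = 48328 (U = 7*6904 = 48328)
Z(F, P) = -5
V(M, N) = -N/66 + N²/258 (V(M, N) = N*(-1/66) + N²*(1/258) = -N/66 + N²/258)
p = 386625/12082 (p = 32 + 4/48328 = 32 + 4*(1/48328) = 32 + 1/12082 = 386625/12082 ≈ 32.000)
√(p + V(-527, Z(-14, -9))) = √(386625/12082 + (1/2838)*(-5)*(-43 + 11*(-5))) = √(386625/12082 + (1/2838)*(-5)*(-43 - 55)) = √(386625/12082 + (1/2838)*(-5)*(-98)) = √(386625/12082 + 245/1419) = √(551580965/17144358) = √9456501529945470/17144358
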